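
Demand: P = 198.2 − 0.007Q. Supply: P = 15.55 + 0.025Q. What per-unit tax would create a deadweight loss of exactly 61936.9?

Competitive equilibrium: 198.2 − 0.007Q = 15.55 + 0.025Q → Q* = 5707.8125, P* = 158.2453.
A tax t gives ΔQ = t/0.032 and wedge t, so DWL = t²/0.064.
t²/0.064 = 61936.9 → t² = 3963.9616 → t = 62.96.

62.96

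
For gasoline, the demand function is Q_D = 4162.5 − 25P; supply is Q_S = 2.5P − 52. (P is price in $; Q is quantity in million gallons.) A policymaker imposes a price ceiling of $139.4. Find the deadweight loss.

$263.93 million

In inverse form: demand P = 166.5 − 0.04Q, supply P = 20.8 + 0.4Q.
Competitive equilibrium: 166.5 − 0.04Q = 20.8 + 0.4Q → Q* = 331.1364, P* = 153.2545.
At the ceiling P = 139.4, quantity supplied = (139.4 − 20.8)/0.4 = 296.5.
Willingness to pay at Q' = 296.5: 166.5 − 0.04·296.5 = 154.64.
ΔQ = 331.1364 − 296.5 = 34.6364; wedge = 154.64 − 139.4 = 15.24.
Welfare loss = ½ × 34.6364 × 15.24 = $263.93 million.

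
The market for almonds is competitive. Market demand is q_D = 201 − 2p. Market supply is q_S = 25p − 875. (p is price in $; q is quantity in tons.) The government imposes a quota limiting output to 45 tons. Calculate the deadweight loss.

In inverse form: demand p = 100.5 − 0.5q, supply p = 35 + 0.04q.
Competitive equilibrium: 100.5 − 0.5q = 35 + 0.04q → q* = 121.2963, p* = 39.8519.
At q = 45: demand price = 100.5 − 0.5·45 = 78; supply price = 35 + 0.04·45 = 36.8.
Δq = 121.2963 − 45 = 76.2963; wedge = 78 − 36.8 = 41.2.
DWL = ½ × 76.2963 × 41.2 = $1571.70.

$1571.70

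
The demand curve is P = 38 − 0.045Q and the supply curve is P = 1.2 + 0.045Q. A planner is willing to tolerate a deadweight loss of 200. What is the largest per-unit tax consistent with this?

Competitive equilibrium: 38 − 0.045Q = 1.2 + 0.045Q → Q* = 408.8889, P* = 19.6.
A tax t gives ΔQ = t/0.09 and wedge t, so DWL = t²/0.18.
t²/0.18 = 200 → t² = 36 → t = 6.

6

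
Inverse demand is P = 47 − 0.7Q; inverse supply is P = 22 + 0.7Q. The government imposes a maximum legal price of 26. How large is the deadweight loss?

103.21

Competitive equilibrium: 47 − 0.7Q = 22 + 0.7Q → Q* = 17.8571, P* = 34.5.
At the ceiling P = 26, quantity supplied = (26 − 22)/0.7 = 5.7143.
Willingness to pay at Q' = 5.7143: 47 − 0.7·5.7143 = 43.
ΔQ = 17.8571 − 5.7143 = 12.1428; wedge = 43 − 26 = 17.
Deadweight loss = ½ × 12.1428 × 17 = 103.21.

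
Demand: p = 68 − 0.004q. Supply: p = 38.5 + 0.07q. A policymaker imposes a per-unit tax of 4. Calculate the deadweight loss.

Competitive equilibrium: 68 − 0.004q = 38.5 + 0.07q → q* = 398.6486, p* = 66.4054.
With the tax, the buyer price exceeds the seller price by 4: (68 − 0.004q) − (38.5 + 0.07q) = 4 → q' = 344.5946.
Δq = 398.6486 − 344.5946 = 54.054; the wedge equals the tax, 4.
Welfare loss = ½ × 54.054 × 4 = 108.11.

108.11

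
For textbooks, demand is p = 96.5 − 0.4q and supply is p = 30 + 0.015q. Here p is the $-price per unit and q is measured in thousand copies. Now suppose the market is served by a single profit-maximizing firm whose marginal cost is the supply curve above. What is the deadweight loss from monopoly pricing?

$1283.42 thousand

Competitive equilibrium: 96.5 − 0.4q = 30 + 0.015q → q* = 160.24096, p* = 32.40361.
Marginal revenue: MR = 96.5 − 0.8q. Set MR = MC: 96.5 − 0.8q = 30 + 0.015q → q_m = 81.59509.
Price p_m = 96.5 − 0.4·81.59509 = 63.86196; MC(q_m) = 30 + 0.015·81.59509 = 31.22393.
Competitive q* = 160.24096, so Δq = 78.64587; wedge = 63.86196 − 31.22393 = 32.63803.
The triangle = ½ × 78.64587 × 32.63803 = $1283.42 thousand.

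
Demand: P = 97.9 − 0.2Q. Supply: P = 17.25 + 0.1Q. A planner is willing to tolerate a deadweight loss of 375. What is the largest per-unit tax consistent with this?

Competitive equilibrium: 97.9 − 0.2Q = 17.25 + 0.1Q → Q* = 268.8333, P* = 44.1333.
A tax t gives ΔQ = t/0.3 and wedge t, so DWL = t²/0.6.
t²/0.6 = 375 → t² = 225 → t = 15.

15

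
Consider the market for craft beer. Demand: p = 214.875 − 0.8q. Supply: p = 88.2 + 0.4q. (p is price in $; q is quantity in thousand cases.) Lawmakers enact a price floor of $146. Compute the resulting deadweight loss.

Competitive equilibrium: 214.875 − 0.8q = 88.2 + 0.4q → q* = 105.5625, p* = 130.425.
At the floor p = 146, quantity demanded = (214.875 − 146)/0.8 = 86.0938.
Sellers' marginal cost at q' = 86.0938: 88.2 + 0.4·86.0938 = 122.6375.
Δq = 105.5625 − 86.0938 = 19.4687; wedge = 146 − 122.6375 = 23.3625.
DWL = ½ × 19.4687 × 23.3625 = $227.42 thousand.

$227.42 thousand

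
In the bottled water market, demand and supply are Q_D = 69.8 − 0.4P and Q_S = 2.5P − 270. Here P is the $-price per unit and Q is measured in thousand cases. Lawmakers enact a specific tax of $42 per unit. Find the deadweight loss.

In inverse form: demand P = 174.5 − 2.5Q, supply P = 108 + 0.4Q.
Competitive equilibrium: 174.5 − 2.5Q = 108 + 0.4Q → Q* = 22.931, P* = 117.1724.
With the tax, the buyer price exceeds the seller price by 42: (174.5 − 2.5Q) − (108 + 0.4Q) = 42 → Q' = 8.4483.
ΔQ = 22.931 − 8.4483 = 14.4827; the wedge equals the tax, 42.
DWL = ½ × 14.4827 × 42 = $304.14 thousand.

$304.14 thousand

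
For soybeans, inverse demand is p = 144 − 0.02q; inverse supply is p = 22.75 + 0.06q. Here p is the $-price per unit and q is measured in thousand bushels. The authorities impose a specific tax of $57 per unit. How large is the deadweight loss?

Competitive equilibrium: 144 − 0.02q = 22.75 + 0.06q → q* = 1515.625, p* = 113.6875.
With the tax, the buyer price exceeds the seller price by 57: (144 − 0.02q) − (22.75 + 0.06q) = 57 → q' = 803.125.
Δq = 1515.625 − 803.125 = 712.5; the wedge equals the tax, 57.
DWL = ½ × 712.5 × 57 = $20306.25 thousand.

$20306.25 thousand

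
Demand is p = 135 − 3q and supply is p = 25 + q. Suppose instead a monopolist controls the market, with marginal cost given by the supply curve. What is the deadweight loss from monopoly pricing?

277.81

Competitive equilibrium: 135 − 3q = 25 + q → q* = 27.5, p* = 52.5.
Marginal revenue: MR = 135 − 6q. Set MR = MC: 135 − 6q = 25 + q → q_m = 15.7143.
Price p_m = 135 − 3·15.7143 = 87.8571; MC(q_m) = 25 + 1·15.7143 = 40.7143.
Competitive q* = 27.5, so Δq = 11.7857; wedge = 87.8571 − 40.7143 = 47.1428.
DWL = ½ × 11.7857 × 47.1428 = 277.81.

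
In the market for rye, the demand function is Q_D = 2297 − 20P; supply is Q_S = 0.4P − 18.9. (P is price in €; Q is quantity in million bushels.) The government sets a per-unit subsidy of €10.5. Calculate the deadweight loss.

€21.62 million

In inverse form: demand P = 114.85 − 0.05Q, supply P = 47.25 + 2.5Q.
Competitive equilibrium: 114.85 − 0.05Q = 47.25 + 2.5Q → Q* = 26.5098, P* = 113.5245.
The subsidy lowers effective supply by 10.5: P = 36.75 + 2.5Q.
New quantity: 114.85 − 0.05Q = 36.75 + 2.5Q → Q' = 30.6275.
Overproduction ΔQ = 30.6275 − 26.5098 = 4.1177; wedge = subsidy = 10.5.
DWL = ½ × 4.1177 × 10.5 = €21.62 million.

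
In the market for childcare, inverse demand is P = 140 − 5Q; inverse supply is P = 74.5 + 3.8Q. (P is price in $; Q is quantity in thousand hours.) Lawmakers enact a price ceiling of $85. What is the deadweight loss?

$96.37 thousand

Competitive equilibrium: 140 − 5Q = 74.5 + 3.8Q → Q* = 7.4432, P* = 102.7841.
At the ceiling P = 85, quantity supplied = (85 − 74.5)/3.8 = 2.7632.
Willingness to pay at Q' = 2.7632: 140 − 5·2.7632 = 126.184.
ΔQ = 7.4432 − 2.7632 = 4.68; wedge = 126.184 − 85 = 41.184.
The triangle = ½ × 4.68 × 41.184 = $96.37 thousand.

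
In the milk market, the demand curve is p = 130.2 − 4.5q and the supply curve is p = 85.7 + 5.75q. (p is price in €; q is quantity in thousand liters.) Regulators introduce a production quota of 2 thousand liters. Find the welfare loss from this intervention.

€28.10 thousand

Competitive equilibrium: 130.2 − 4.5q = 85.7 + 5.75q → q* = 4.3415, p* = 110.6634.
At q = 2: demand price = 130.2 − 4.5·2 = 121.2; supply price = 85.7 + 5.75·2 = 97.2.
Δq = 4.3415 − 2 = 2.3415; wedge = 121.2 − 97.2 = 24.
Deadweight loss = ½ × 2.3415 × 24 = €28.10 thousand.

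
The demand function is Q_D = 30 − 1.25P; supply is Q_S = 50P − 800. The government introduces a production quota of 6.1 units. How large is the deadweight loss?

5.48

In inverse form: demand P = 24 − 0.8Q, supply P = 16 + 0.02Q.
Competitive equilibrium: 24 − 0.8Q = 16 + 0.02Q → Q* = 9.7561, P* = 16.1951.
At Q = 6.1: demand price = 24 − 0.8·6.1 = 19.12; supply price = 16 + 0.02·6.1 = 16.122.
ΔQ = 9.7561 − 6.1 = 3.6561; wedge = 19.12 − 16.122 = 2.998.
Deadweight loss = ½ × 3.6561 × 2.998 = 5.48.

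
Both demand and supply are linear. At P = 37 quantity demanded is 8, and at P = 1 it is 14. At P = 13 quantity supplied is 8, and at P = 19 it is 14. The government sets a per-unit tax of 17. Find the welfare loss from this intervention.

Demand slope = (1 − 37)/(14 − 8) = −6, so P = 85 − 6Q.
Supply slope = (19 − 13)/(14 − 8) = 1, so P = 5 + Q.
Competitive equilibrium: 85 − 6Q = 5 + Q → Q* = 11.4286, P* = 16.4286.
With the tax, the buyer price exceeds the seller price by 17: (85 − 6Q) − (5 + Q) = 17 → Q' = 9.
ΔQ = 11.4286 − 9 = 2.4286; the wedge equals the tax, 17.
DWL = ½ × 2.4286 × 17 = 20.64.

20.64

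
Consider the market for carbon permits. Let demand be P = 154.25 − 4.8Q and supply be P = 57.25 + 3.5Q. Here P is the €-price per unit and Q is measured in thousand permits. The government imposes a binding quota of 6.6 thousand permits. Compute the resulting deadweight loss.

€107.38 thousand

Competitive equilibrium: 154.25 − 4.8Q = 57.25 + 3.5Q → Q* = 11.6867, P* = 98.1536.
At Q = 6.6: demand price = 154.25 − 4.8·6.6 = 122.57; supply price = 57.25 + 3.5·6.6 = 80.35.
ΔQ = 11.6867 − 6.6 = 5.0867; wedge = 122.57 − 80.35 = 42.22.
The triangle = ½ × 5.0867 × 42.22 = €107.38 thousand.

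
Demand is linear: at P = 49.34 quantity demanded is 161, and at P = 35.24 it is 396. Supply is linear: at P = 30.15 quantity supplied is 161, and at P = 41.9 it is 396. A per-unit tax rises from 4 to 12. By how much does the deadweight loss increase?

581.82

Demand slope = (35.24 − 49.34)/(396 − 161) = −0.06, so P = 59 − 0.06Q.
Supply slope = (41.9 − 30.15)/(396 − 161) = 0.05, so P = 22.1 + 0.05Q.
Competitive equilibrium: 59 − 0.06Q = 22.1 + 0.05Q → Q* = 335.4545, P* = 38.8727.
For a per-unit tax t: ΔQ = t/0.11, so DWL = ½·t·(t/0.11) = t²/0.22.
At t = 4: DWL = 72.727. At t = 12: DWL = 654.545.
Increase = 654.545 − 72.727 = 581.82.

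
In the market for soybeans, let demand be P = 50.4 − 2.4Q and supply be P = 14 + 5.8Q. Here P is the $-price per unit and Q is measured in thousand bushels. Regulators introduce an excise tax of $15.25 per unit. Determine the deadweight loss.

Competitive equilibrium: 50.4 − 2.4Q = 14 + 5.8Q → Q* = 4.439, P* = 39.7463.
With the tax, the buyer price exceeds the seller price by 15.25: (50.4 − 2.4Q) − (14 + 5.8Q) = 15.25 → Q' = 2.5793.
ΔQ = 4.439 − 2.5793 = 1.8597; the wedge equals the tax, 15.25.
DWL = ½ × 1.8597 × 15.25 = $14.18 thousand.

$14.18 thousand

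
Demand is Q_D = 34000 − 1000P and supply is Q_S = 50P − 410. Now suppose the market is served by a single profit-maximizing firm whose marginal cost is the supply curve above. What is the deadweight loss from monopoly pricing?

In inverse form: demand P = 34 − 0.001Q, supply P = 8.2 + 0.02Q.
Competitive equilibrium: 34 − 0.001Q = 8.2 + 0.02Q → Q* = 1228.57143, P* = 32.77143.
Marginal revenue: MR = 34 − 0.002Q. Set MR = MC: 34 − 0.002Q = 8.2 + 0.02Q → Q_m = 1172.72727.
Price P_m = 34 − 0.001·1172.72727 = 32.82727; MC(Q_m) = 8.2 + 0.02·1172.72727 = 31.65455.
Competitive Q* = 1228.57143, so ΔQ = 55.84416; wedge = 32.82727 − 31.65455 = 1.17272.
Welfare loss = ½ × 55.84416 × 1.17272 = 32.74.

32.74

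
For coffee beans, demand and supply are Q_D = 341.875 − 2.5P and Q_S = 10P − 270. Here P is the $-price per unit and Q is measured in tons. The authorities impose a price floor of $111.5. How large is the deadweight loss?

In inverse form: demand P = 136.75 − 0.4Q, supply P = 27 + 0.1Q.
Competitive equilibrium: 136.75 − 0.4Q = 27 + 0.1Q → Q* = 219.5, P* = 48.95.
At the floor P = 111.5, quantity demanded = (136.75 − 111.5)/0.4 = 63.125.
Sellers' marginal cost at Q' = 63.125: 27 + 0.1·63.125 = 33.3125.
ΔQ = 219.5 − 63.125 = 156.375; wedge = 111.5 − 33.3125 = 78.1875.
Deadweight loss = ½ × 156.375 × 78.1875 = $6113.29.

$6113.29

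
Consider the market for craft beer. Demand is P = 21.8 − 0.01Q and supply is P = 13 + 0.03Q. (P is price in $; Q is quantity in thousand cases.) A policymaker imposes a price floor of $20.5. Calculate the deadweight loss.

$162 thousand

Competitive equilibrium: 21.8 − 0.01Q = 13 + 0.03Q → Q* = 220, P* = 19.6.
At the floor P = 20.5, quantity demanded = (21.8 − 20.5)/0.01 = 130.
Sellers' marginal cost at Q' = 130: 13 + 0.03·130 = 16.9.
ΔQ = 220 − 130 = 90; wedge = 20.5 − 16.9 = 3.6.
Deadweight loss = ½ × 90 × 3.6 = $162 thousand.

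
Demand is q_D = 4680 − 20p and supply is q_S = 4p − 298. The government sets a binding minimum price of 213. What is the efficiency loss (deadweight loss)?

1870.42

In inverse form: demand p = 234 − 0.05q, supply p = 74.5 + 0.25q.
Competitive equilibrium: 234 − 0.05q = 74.5 + 0.25q → q* = 531.6667, p* = 207.4167.
At the floor p = 213, quantity demanded = (234 − 213)/0.05 = 420.
Sellers' marginal cost at q' = 420: 74.5 + 0.25·420 = 179.5.
Δq = 531.6667 − 420 = 111.6667; wedge = 213 − 179.5 = 33.5.
Deadweight loss = ½ × 111.6667 × 33.5 = 1870.42.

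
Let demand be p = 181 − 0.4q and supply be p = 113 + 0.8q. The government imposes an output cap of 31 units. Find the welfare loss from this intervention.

Competitive equilibrium: 181 − 0.4q = 113 + 0.8q → q* = 56.6667, p* = 158.3333.
At q = 31: demand price = 181 − 0.4·31 = 168.6; supply price = 113 + 0.8·31 = 137.8.
Δq = 56.6667 − 31 = 25.6667; wedge = 168.6 − 137.8 = 30.8.
DWL = ½ × 25.6667 × 30.8 = 395.27.

395.27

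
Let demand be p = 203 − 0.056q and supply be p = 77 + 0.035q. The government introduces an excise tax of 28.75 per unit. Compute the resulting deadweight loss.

Competitive equilibrium: 203 − 0.056q = 77 + 0.035q → q* = 1384.6154, p* = 125.4615.
With the tax, the buyer price exceeds the seller price by 28.75: (203 − 0.056q) − (77 + 0.035q) = 28.75 → q' = 1068.6813.
Δq = 1384.6154 − 1068.6813 = 315.9341; the wedge equals the tax, 28.75.
Deadweight loss = ½ × 315.9341 × 28.75 = 4541.55.

4541.55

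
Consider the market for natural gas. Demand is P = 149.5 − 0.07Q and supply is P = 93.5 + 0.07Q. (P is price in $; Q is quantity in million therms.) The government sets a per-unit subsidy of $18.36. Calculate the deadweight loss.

$1203.89 million

Competitive equilibrium: 149.5 − 0.07Q = 93.5 + 0.07Q → Q* = 400, P* = 121.5.
The subsidy lowers effective supply by 18.36: P = 75.14 + 0.07Q.
New quantity: 149.5 − 0.07Q = 75.14 + 0.07Q → Q' = 531.1429.
Overproduction ΔQ = 531.1429 − 400 = 131.1429; wedge = subsidy = 18.36.
The triangle = ½ × 131.1429 × 18.36 = $1203.89 million.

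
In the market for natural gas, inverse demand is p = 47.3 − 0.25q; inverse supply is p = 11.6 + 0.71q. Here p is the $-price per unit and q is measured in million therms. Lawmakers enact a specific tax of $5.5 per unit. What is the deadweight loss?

$15.76 million

Competitive equilibrium: 47.3 − 0.25q = 11.6 + 0.71q → q* = 37.1875, p* = 38.0031.
With the tax, the buyer price exceeds the seller price by 5.5: (47.3 − 0.25q) − (11.6 + 0.71q) = 5.5 → q' = 31.4583.
Δq = 37.1875 − 31.4583 = 5.7292; the wedge equals the tax, 5.5.
DWL = ½ × 5.7292 × 5.5 = $15.76 million.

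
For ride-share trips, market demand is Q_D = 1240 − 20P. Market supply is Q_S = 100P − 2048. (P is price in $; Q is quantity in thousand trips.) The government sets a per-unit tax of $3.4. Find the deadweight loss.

In inverse form: demand P = 62 − 0.05Q, supply P = 20.48 + 0.01Q.
Competitive equilibrium: 62 − 0.05Q = 20.48 + 0.01Q → Q* = 692, P* = 27.4.
With the tax, the buyer price exceeds the seller price by 3.4: (62 − 0.05Q) − (20.48 + 0.01Q) = 3.4 → Q' = 635.3333.
ΔQ = 692 − 635.3333 = 56.6667; the wedge equals the tax, 3.4.
Welfare loss = ½ × 56.6667 × 3.4 = $96.33 thousand.

$96.33 thousand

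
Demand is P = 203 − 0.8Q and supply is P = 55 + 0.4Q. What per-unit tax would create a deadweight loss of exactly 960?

Competitive equilibrium: 203 − 0.8Q = 55 + 0.4Q → Q* = 123.3333, P* = 104.3333.
A tax t gives ΔQ = t/1.2 and wedge t, so DWL = t²/2.4.
t²/2.4 = 960 → t² = 2304 → t = 48.

48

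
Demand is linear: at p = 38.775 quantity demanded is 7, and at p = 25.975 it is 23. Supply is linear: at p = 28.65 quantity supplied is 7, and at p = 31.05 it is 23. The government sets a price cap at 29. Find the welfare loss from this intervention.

Demand slope = (25.975 − 38.775)/(23 − 7) = −0.8, so p = 44.375 − 0.8q.
Supply slope = (31.05 − 28.65)/(23 − 7) = 0.15, so p = 27.6 + 0.15q.
Competitive equilibrium: 44.375 − 0.8q = 27.6 + 0.15q → q* = 17.6579, p* = 30.2487.
At the ceiling p = 29, quantity supplied = (29 − 27.6)/0.15 = 9.3333.
Willingness to pay at q' = 9.3333: 44.375 − 0.8·9.3333 = 36.9084.
Δq = 17.6579 − 9.3333 = 8.3246; wedge = 36.9084 − 29 = 7.9084.
DWL = ½ × 8.3246 × 7.9084 = 32.92.

32.92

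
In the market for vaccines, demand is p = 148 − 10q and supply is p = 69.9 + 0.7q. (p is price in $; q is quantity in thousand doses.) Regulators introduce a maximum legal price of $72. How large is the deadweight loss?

Competitive equilibrium: 148 − 10q = 69.9 + 0.7q → q* = 7.2991, p* = 75.0093.
At the ceiling p = 72, quantity supplied = (72 − 69.9)/0.7 = 3.
Willingness to pay at q' = 3: 148 − 10·3 = 118.
Δq = 7.2991 − 3 = 4.2991; wedge = 118 − 72 = 46.
DWL = ½ × 4.2991 × 46 = $98.88 thousand.

$98.88 thousand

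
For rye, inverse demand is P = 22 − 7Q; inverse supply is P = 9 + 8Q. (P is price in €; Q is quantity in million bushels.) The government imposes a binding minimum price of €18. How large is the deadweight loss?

Competitive equilibrium: 22 − 7Q = 9 + 8Q → Q* = 0.8667, P* = 15.9333.
At the floor P = 18, quantity demanded = (22 − 18)/7 = 0.5714.
Sellers' marginal cost at Q' = 0.5714: 9 + 8·0.5714 = 13.5712.
ΔQ = 0.8667 − 0.5714 = 0.2953; wedge = 18 − 13.5712 = 4.4288.
The triangle = ½ × 0.2953 × 4.4288 = €0.65 million.

€0.65 million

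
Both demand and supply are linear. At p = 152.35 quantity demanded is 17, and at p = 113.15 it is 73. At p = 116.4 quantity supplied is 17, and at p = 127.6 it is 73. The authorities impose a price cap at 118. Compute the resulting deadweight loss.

459.20

Demand slope = (113.15 − 152.35)/(73 − 17) = −0.7, so p = 164.25 − 0.7q.
Supply slope = (127.6 − 116.4)/(73 − 17) = 0.2, so p = 113 + 0.2q.
Competitive equilibrium: 164.25 − 0.7q = 113 + 0.2q → q* = 56.9444, p* = 124.3889.
At the ceiling p = 118, quantity supplied = (118 − 113)/0.2 = 25.
Willingness to pay at q' = 25: 164.25 − 0.7·25 = 146.75.
Δq = 56.9444 − 25 = 31.9444; wedge = 146.75 − 118 = 28.75.
Deadweight loss = ½ × 31.9444 × 28.75 = 459.20.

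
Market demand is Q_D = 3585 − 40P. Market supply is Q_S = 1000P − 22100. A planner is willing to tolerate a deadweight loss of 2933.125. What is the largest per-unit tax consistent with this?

In inverse form: demand P = 89.625 − 0.025Q, supply P = 22.1 + 0.001Q.
Competitive equilibrium: 89.625 − 0.025Q = 22.1 + 0.001Q → Q* = 2597.1154, P* = 24.6971.
A tax t gives ΔQ = t/0.026 and wedge t, so DWL = t²/0.052.
t²/0.052 = 2933.125 → t² = 152.5225 → t = 12.35.

12.35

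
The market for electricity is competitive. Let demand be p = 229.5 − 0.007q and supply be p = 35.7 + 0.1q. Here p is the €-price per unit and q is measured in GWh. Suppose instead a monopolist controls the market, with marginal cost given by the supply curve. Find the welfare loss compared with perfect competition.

Competitive equilibrium: 229.5 − 0.007q = 35.7 + 0.1q → q* = 1811.215, p* = 216.8215.
Marginal revenue: MR = 229.5 − 0.014q. Set MR = MC: 229.5 − 0.014q = 35.7 + 0.1q → q_m = 1700.
Price p_m = 229.5 − 0.007·1700 = 217.6; MC(q_m) = 35.7 + 0.1·1700 = 205.7.
Competitive q* = 1811.215, so Δq = 111.215; wedge = 217.6 − 205.7 = 11.9.
The triangle = ½ × 111.215 × 11.9 = €661.73.

€661.73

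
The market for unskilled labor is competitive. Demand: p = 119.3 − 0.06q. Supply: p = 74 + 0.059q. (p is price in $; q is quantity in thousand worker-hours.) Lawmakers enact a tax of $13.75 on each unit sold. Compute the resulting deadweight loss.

$794.38 thousand

Competitive equilibrium: 119.3 − 0.06q = 74 + 0.059q → q* = 380.6723, p* = 96.4597.
With the tax, the buyer price exceeds the seller price by 13.75: (119.3 − 0.06q) − (74 + 0.059q) = 13.75 → q' = 265.1261.
Δq = 380.6723 − 265.1261 = 115.5462; the wedge equals the tax, 13.75.
DWL = ½ × 115.5462 × 13.75 = $794.38 thousand.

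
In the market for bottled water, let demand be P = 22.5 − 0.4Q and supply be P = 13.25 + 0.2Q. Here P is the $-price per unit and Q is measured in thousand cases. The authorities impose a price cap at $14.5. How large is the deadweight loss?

$25.21 thousand

Competitive equilibrium: 22.5 − 0.4Q = 13.25 + 0.2Q → Q* = 15.4167, P* = 16.3333.
At the ceiling P = 14.5, quantity supplied = (14.5 − 13.25)/0.2 = 6.25.
Willingness to pay at Q' = 6.25: 22.5 − 0.4·6.25 = 20.
ΔQ = 15.4167 − 6.25 = 9.1667; wedge = 20 − 14.5 = 5.5.
Deadweight loss = ½ × 9.1667 × 5.5 = $25.21 thousand.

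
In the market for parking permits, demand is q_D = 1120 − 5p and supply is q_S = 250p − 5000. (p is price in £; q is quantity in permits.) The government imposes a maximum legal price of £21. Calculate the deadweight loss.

£57375

In inverse form: demand p = 224 − 0.2q, supply p = 20 + 0.004q.
Competitive equilibrium: 224 − 0.2q = 20 + 0.004q → q* = 1000, p* = 24.
At the ceiling p = 21, quantity supplied = (21 − 20)/0.004 = 250.
Willingness to pay at q' = 250: 224 − 0.2·250 = 174.
Δq = 1000 − 250 = 750; wedge = 174 − 21 = 153.
Deadweight loss = ½ × 750 × 153 = £57375.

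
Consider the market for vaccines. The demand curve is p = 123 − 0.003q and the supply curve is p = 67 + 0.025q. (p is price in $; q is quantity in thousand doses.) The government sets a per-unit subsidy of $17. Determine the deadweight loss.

$5160.71 thousand

Competitive equilibrium: 123 − 0.003q = 67 + 0.025q → q* = 2000, p* = 117.
The subsidy lowers effective supply by 17: p = 50 + 0.025q.
New quantity: 123 − 0.003q = 50 + 0.025q → q' = 2607.1429.
Overproduction Δq = 2607.1429 − 2000 = 607.1429; wedge = subsidy = 17.
Deadweight loss = ½ × 607.1429 × 17 = $5160.71 thousand.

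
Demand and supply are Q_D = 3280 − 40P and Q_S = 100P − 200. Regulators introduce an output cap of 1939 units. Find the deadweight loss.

In inverse form: demand P = 82 − 0.025Q, supply P = 2 + 0.01Q.
Competitive equilibrium: 82 − 0.025Q = 2 + 0.01Q → Q* = 2285.7143, P* = 24.8571.
At Q = 1939: demand price = 82 − 0.025·1939 = 33.525; supply price = 2 + 0.01·1939 = 21.39.
ΔQ = 2285.7143 − 1939 = 346.7143; wedge = 33.525 − 21.39 = 12.135.
The triangle = ½ × 346.7143 × 12.135 = 2103.69.

2103.69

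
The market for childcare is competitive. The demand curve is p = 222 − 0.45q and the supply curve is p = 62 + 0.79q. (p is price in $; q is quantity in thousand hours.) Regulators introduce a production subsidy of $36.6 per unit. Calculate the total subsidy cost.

$5802.87 thousand

Competitive equilibrium: 222 − 0.45q = 62 + 0.79q → q* = 129.0323, p* = 163.9355.
The subsidy lowers effective supply by 36.6: p = 25.4 + 0.79q.
New quantity: 222 − 0.45q = 25.4 + 0.79q → q' = 158.5484.
Total subsidy cost = 36.6 × 158.5484 = $5802.87 thousand.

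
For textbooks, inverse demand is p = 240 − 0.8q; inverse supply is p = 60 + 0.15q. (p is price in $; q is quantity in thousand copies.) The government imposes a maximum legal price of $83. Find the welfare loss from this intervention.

$620.41 thousand

Competitive equilibrium: 240 − 0.8q = 60 + 0.15q → q* = 189.4737, p* = 88.4211.
At the ceiling p = 83, quantity supplied = (83 − 60)/0.15 = 153.3333.
Willingness to pay at q' = 153.3333: 240 − 0.8·153.3333 = 117.3334.
Δq = 189.4737 − 153.3333 = 36.1404; wedge = 117.3334 − 83 = 34.3334.
DWL = ½ × 36.1404 × 34.3334 = $620.41 thousand.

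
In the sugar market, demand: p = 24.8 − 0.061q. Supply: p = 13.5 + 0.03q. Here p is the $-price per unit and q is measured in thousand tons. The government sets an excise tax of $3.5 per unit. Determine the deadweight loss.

$67.31 thousand

Competitive equilibrium: 24.8 − 0.061q = 13.5 + 0.03q → q* = 124.1758, p* = 17.2253.
With the tax, the buyer price exceeds the seller price by 3.5: (24.8 − 0.061q) − (13.5 + 0.03q) = 3.5 → q' = 85.7143.
Δq = 124.1758 − 85.7143 = 38.4615; the wedge equals the tax, 3.5.
Deadweight loss = ½ × 38.4615 × 3.5 = $67.31 thousand.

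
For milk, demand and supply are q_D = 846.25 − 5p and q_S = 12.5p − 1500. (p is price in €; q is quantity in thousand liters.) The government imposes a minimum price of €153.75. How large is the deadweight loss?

In inverse form: demand p = 169.25 − 0.2q, supply p = 120 + 0.08q.
Competitive equilibrium: 169.25 − 0.2q = 120 + 0.08q → q* = 175.8929, p* = 134.0714.
At the floor p = 153.75, quantity demanded = (169.25 − 153.75)/0.2 = 77.5.
Sellers' marginal cost at q' = 77.5: 120 + 0.08·77.5 = 126.2.
Δq = 175.8929 − 77.5 = 98.3929; wedge = 153.75 − 126.2 = 27.55.
Welfare loss = ½ × 98.3929 × 27.55 = €1355.36 thousand.

€1355.36 thousand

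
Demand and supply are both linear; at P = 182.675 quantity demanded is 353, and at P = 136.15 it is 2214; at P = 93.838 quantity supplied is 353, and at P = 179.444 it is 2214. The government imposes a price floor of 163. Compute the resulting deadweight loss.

7650.43

Demand slope = (136.15 − 182.675)/(2214 − 353) = −0.025, so P = 191.5 − 0.025Q.
Supply slope = (179.444 − 93.838)/(2214 − 353) = 0.046, so P = 77.6 + 0.046Q.
Competitive equilibrium: 191.5 − 0.025Q = 77.6 + 0.046Q → Q* = 1604.2254, P* = 151.3944.
At the floor P = 163, quantity demanded = (191.5 − 163)/0.025 = 1140.
Sellers' marginal cost at Q' = 1140: 77.6 + 0.046·1140 = 130.04.
ΔQ = 1604.2254 − 1140 = 464.2254; wedge = 163 − 130.04 = 32.96.
The triangle = ½ × 464.2254 × 32.96 = 7650.43.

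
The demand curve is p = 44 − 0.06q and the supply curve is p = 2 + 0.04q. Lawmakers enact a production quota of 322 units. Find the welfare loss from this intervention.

480.20

Competitive equilibrium: 44 − 0.06q = 2 + 0.04q → q* = 420, p* = 18.8.
At q = 322: demand price = 44 − 0.06·322 = 24.68; supply price = 2 + 0.04·322 = 14.88.
Δq = 420 − 322 = 98; wedge = 24.68 − 14.88 = 9.8.
The triangle = ½ × 98 × 9.8 = 480.20.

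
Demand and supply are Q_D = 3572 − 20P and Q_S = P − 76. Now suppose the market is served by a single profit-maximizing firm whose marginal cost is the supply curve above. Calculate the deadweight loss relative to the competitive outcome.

10.36

In inverse form: demand P = 178.6 − 0.05Q, supply P = 76 + Q.
Competitive equilibrium: 178.6 − 0.05Q = 76 + Q → Q* = 97.7143, P* = 173.7143.
Marginal revenue: MR = 178.6 − 0.1Q. Set MR = MC: 178.6 − 0.1Q = 76 + Q → Q_m = 93.2727.
Price P_m = 178.6 − 0.05·93.2727 = 173.9364; MC(Q_m) = 76 + 1·93.2727 = 169.2727.
Competitive Q* = 97.7143, so ΔQ = 4.4416; wedge = 173.9364 − 169.2727 = 4.6637.
Deadweight loss = ½ × 4.4416 × 4.6637 = 10.36.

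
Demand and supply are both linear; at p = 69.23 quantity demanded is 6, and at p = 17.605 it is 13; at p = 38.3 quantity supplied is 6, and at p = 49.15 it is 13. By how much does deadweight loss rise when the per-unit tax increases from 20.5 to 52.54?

Demand slope = (17.605 − 69.23)/(13 − 6) = −7.375, so p = 113.48 − 7.375q.
Supply slope = (49.15 − 38.3)/(13 − 6) = 1.55, so p = 29 + 1.55q.
Competitive equilibrium: 113.48 − 7.375q = 29 + 1.55q → q* = 9.4655, p* = 43.6716.
For a per-unit tax t: Δq = t/8.925, so DWL = ½·t·(t/8.925) = t²/17.85.
At t = 20.5: DWL = 23.543. At t = 52.54: DWL = 154.647.
Increase = 154.647 − 23.543 = 131.10.

131.10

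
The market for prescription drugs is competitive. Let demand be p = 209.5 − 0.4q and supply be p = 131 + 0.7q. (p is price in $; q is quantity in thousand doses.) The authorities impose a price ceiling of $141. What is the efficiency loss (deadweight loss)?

Competitive equilibrium: 209.5 − 0.4q = 131 + 0.7q → q* = 71.3636, p* = 180.9545.
At the ceiling p = 141, quantity supplied = (141 − 131)/0.7 = 14.2857.
Willingness to pay at q' = 14.2857: 209.5 − 0.4·14.2857 = 203.7857.
Δq = 71.3636 − 14.2857 = 57.0779; wedge = 203.7857 − 141 = 62.7857.
DWL = ½ × 57.0779 × 62.7857 = $1791.84 thousand.

$1791.84 thousand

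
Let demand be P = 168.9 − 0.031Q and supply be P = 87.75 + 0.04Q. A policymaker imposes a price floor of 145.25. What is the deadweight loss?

5127.67

Competitive equilibrium: 168.9 − 0.031Q = 87.75 + 0.04Q → Q* = 1142.95775, P* = 133.46831.
At the floor P = 145.25, quantity demanded = (168.9 − 145.25)/0.031 = 762.90323.
Sellers' marginal cost at Q' = 762.90323: 87.75 + 0.04·762.90323 = 118.26613.
ΔQ = 1142.95775 − 762.90323 = 380.05452; wedge = 145.25 − 118.26613 = 26.98387.
The triangle = ½ × 380.05452 × 26.98387 = 5127.67.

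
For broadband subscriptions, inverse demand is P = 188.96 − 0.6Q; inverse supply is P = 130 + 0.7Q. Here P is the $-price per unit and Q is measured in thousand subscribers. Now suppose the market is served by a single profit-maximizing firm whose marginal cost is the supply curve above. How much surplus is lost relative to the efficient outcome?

Competitive equilibrium: 188.96 − 0.6Q = 130 + 0.7Q → Q* = 45.3538, P* = 161.7477.
Marginal revenue: MR = 188.96 − 1.2Q. Set MR = MC: 188.96 − 1.2Q = 130 + 0.7Q → Q_m = 31.0316.
Price P_m = 188.96 − 0.6·31.0316 = 170.341; MC(Q_m) = 130 + 0.7·31.0316 = 151.7221.
Competitive Q* = 45.3538, so ΔQ = 14.3222; wedge = 170.341 − 151.7221 = 18.6189.
The triangle = ½ × 14.3222 × 18.6189 = $133.33 thousand.

$133.33 thousand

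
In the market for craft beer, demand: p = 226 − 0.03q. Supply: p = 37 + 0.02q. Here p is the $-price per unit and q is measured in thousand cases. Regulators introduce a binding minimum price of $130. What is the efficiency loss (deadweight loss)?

Competitive equilibrium: 226 − 0.03q = 37 + 0.02q → q* = 3780, p* = 112.6.
At the floor p = 130, quantity demanded = (226 − 130)/0.03 = 3200.
Sellers' marginal cost at q' = 3200: 37 + 0.02·3200 = 101.
Δq = 3780 − 3200 = 580; wedge = 130 − 101 = 29.
DWL = ½ × 580 × 29 = $8410 thousand.

$8410 thousand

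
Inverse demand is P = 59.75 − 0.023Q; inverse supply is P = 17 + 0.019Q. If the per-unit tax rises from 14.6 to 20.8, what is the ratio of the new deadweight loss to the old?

Competitive equilibrium: 59.75 − 0.023Q = 17 + 0.019Q → Q* = 1017.8571, P* = 36.3393.
For a per-unit tax t: ΔQ = t/0.042, so DWL = ½·t·(t/0.042) = t²/0.084.
At t = 14.6: DWL = 2537.619. At t = 20.8: DWL = 5150.476.
Ratio = (20.8/14.6)² = 2.030.

2.030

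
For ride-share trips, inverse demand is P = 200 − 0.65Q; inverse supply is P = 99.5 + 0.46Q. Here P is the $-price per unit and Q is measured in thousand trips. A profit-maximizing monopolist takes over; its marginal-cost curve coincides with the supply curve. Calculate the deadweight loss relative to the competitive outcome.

$620.56 thousand

Competitive equilibrium: 200 − 0.65Q = 99.5 + 0.46Q → Q* = 90.54054, P* = 141.14865.
Marginal revenue: MR = 200 − 1.3Q. Set MR = MC: 200 − 1.3Q = 99.5 + 0.46Q → Q_m = 57.10227.
Price P_m = 200 − 0.65·57.10227 = 162.88352; MC(Q_m) = 99.5 + 0.46·57.10227 = 125.76704.
Competitive Q* = 90.54054, so ΔQ = 33.43827; wedge = 162.88352 − 125.76704 = 37.11648.
DWL = ½ × 33.43827 × 37.11648 = $620.56 thousand.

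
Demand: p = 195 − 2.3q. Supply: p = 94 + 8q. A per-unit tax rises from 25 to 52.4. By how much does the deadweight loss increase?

102.95

Competitive equilibrium: 195 − 2.3q = 94 + 8q → q* = 9.8058, p* = 172.4466.
For a per-unit tax t: Δq = t/10.3, so DWL = ½·t·(t/10.3) = t²/20.6.
At t = 25: DWL = 30.34. At t = 52.4: DWL = 133.289.
Increase = 133.289 − 30.34 = 102.95.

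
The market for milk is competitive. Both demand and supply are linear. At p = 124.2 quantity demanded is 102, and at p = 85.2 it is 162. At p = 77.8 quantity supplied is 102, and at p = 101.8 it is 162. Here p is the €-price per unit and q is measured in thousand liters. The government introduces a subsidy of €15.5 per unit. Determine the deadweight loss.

€114.40 thousand

Demand slope = (85.2 − 124.2)/(162 − 102) = −0.65, so p = 190.5 − 0.65q.
Supply slope = (101.8 − 77.8)/(162 − 102) = 0.4, so p = 37 + 0.4q.
Competitive equilibrium: 190.5 − 0.65q = 37 + 0.4q → q* = 146.1905, p* = 95.4762.
The subsidy lowers effective supply by 15.5: p = 21.5 + 0.4q.
New quantity: 190.5 − 0.65q = 21.5 + 0.4q → q' = 160.9524.
Overproduction Δq = 160.9524 − 146.1905 = 14.7619; wedge = subsidy = 15.5.
DWL = ½ × 14.7619 × 15.5 = €114.40 thousand.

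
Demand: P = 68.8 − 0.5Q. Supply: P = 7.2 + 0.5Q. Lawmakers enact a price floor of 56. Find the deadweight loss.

Competitive equilibrium: 68.8 − 0.5Q = 7.2 + 0.5Q → Q* = 61.6, P* = 38.
At the floor P = 56, quantity demanded = (68.8 − 56)/0.5 = 25.6.
Sellers' marginal cost at Q' = 25.6: 7.2 + 0.5·25.6 = 20.
ΔQ = 61.6 − 25.6 = 36; wedge = 56 − 20 = 36.
Deadweight loss = ½ × 36 × 36 = 648.

648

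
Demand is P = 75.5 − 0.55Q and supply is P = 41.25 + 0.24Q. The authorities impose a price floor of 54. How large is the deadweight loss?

Competitive equilibrium: 75.5 − 0.55Q = 41.25 + 0.24Q → Q* = 43.3544, P* = 51.6551.
At the floor P = 54, quantity demanded = (75.5 − 54)/0.55 = 39.0909.
Sellers' marginal cost at Q' = 39.0909: 41.25 + 0.24·39.0909 = 50.6318.
ΔQ = 43.3544 − 39.0909 = 4.2635; wedge = 54 − 50.6318 = 3.3682.
Welfare loss = ½ × 4.2635 × 3.3682 = 7.18.

7.18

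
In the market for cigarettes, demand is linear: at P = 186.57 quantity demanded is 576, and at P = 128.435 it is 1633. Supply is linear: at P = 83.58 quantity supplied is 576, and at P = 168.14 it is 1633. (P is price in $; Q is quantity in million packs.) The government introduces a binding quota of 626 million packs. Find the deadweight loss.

Demand slope = (128.435 − 186.57)/(1633 − 576) = −0.055, so P = 218.25 − 0.055Q.
Supply slope = (168.14 − 83.58)/(1633 − 576) = 0.08, so P = 37.5 + 0.08Q.
Competitive equilibrium: 218.25 − 0.055Q = 37.5 + 0.08Q → Q* = 1338.8889, P* = 144.6111.
At Q = 626: demand price = 218.25 − 0.055·626 = 183.82; supply price = 37.5 + 0.08·626 = 87.58.
ΔQ = 1338.8889 − 626 = 712.8889; wedge = 183.82 − 87.58 = 96.24.
Deadweight loss = ½ × 712.8889 × 96.24 = $34304.21 million.

$34304.21 million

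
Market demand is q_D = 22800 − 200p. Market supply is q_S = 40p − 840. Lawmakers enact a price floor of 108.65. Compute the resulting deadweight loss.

61813.50

In inverse form: demand p = 114 − 0.005q, supply p = 21 + 0.025q.
Competitive equilibrium: 114 − 0.005q = 21 + 0.025q → q* = 3100, p* = 98.5.
At the floor p = 108.65, quantity demanded = (114 − 108.65)/0.005 = 1070.
Sellers' marginal cost at q' = 1070: 21 + 0.025·1070 = 47.75.
Δq = 3100 − 1070 = 2030; wedge = 108.65 − 47.75 = 60.9.
Deadweight loss = ½ × 2030 × 60.9 = 61813.50.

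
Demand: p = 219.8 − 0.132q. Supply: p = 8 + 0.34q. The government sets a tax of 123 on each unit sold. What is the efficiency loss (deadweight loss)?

Competitive equilibrium: 219.8 − 0.132q = 8 + 0.34q → q* = 448.7288, p* = 160.5678.
With the tax, the buyer price exceeds the seller price by 123: (219.8 − 0.132q) − (8 + 0.34q) = 123 → q' = 188.1356.
Δq = 448.7288 − 188.1356 = 260.5932; the wedge equals the tax, 123.
Deadweight loss = ½ × 260.5932 × 123 = 16026.48.

16026.48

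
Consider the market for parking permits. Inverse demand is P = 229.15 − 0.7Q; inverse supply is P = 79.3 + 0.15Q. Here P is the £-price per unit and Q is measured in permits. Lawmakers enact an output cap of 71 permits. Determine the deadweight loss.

£4711.91

Competitive equilibrium: 229.15 − 0.7Q = 79.3 + 0.15Q → Q* = 176.2941, P* = 105.7441.
At Q = 71: demand price = 229.15 − 0.7·71 = 179.45; supply price = 79.3 + 0.15·71 = 89.95.
ΔQ = 176.2941 − 71 = 105.2941; wedge = 179.45 − 89.95 = 89.5.
Welfare loss = ½ × 105.2941 × 89.5 = £4711.91.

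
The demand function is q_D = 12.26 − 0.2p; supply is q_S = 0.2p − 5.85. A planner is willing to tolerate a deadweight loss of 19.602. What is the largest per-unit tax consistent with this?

In inverse form: demand p = 61.3 − 5q, supply p = 29.25 + 5q.
Competitive equilibrium: 61.3 − 5q = 29.25 + 5q → q* = 3.205, p* = 45.275.
A tax t gives Δq = t/10 and wedge t, so DWL = t²/20.
t²/20 = 19.602 → t² = 392.04 → t = 19.8.

19.8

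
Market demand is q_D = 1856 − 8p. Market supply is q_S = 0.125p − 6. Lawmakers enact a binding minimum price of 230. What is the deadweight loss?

179.45

In inverse form: demand p = 232 − 0.125q, supply p = 48 + 8q.
Competitive equilibrium: 232 − 0.125q = 48 + 8q → q* = 22.6462, p* = 229.1692.
At the floor p = 230, quantity demanded = (232 − 230)/0.125 = 16.
Sellers' marginal cost at q' = 16: 48 + 8·16 = 176.
Δq = 22.6462 − 16 = 6.6462; wedge = 230 − 176 = 54.
Welfare loss = ½ × 6.6462 × 54 = 179.45.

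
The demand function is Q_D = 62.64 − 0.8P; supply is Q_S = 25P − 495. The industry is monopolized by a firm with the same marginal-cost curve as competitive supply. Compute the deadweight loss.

321.25

In inverse form: demand P = 78.3 − 1.25Q, supply P = 19.8 + 0.04Q.
Competitive equilibrium: 78.3 − 1.25Q = 19.8 + 0.04Q → Q* = 45.3488, P* = 21.614.
Marginal revenue: MR = 78.3 − 2.5Q. Set MR = MC: 78.3 − 2.5Q = 19.8 + 0.04Q → Q_m = 23.0315.
Price P_m = 78.3 − 1.25·23.0315 = 49.5106; MC(Q_m) = 19.8 + 0.04·23.0315 = 20.7213.
Competitive Q* = 45.3488, so ΔQ = 22.3173; wedge = 49.5106 − 20.7213 = 28.7893.
The triangle = ½ × 22.3173 × 28.7893 = 321.25.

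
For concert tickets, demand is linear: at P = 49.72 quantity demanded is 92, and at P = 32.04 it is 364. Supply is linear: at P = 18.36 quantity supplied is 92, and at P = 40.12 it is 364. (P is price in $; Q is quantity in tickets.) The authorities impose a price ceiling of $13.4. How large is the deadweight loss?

Demand slope = (32.04 − 49.72)/(364 − 92) = −0.065, so P = 55.7 − 0.065Q.
Supply slope = (40.12 − 18.36)/(364 − 92) = 0.08, so P = 11 + 0.08Q.
Competitive equilibrium: 55.7 − 0.065Q = 11 + 0.08Q → Q* = 308.2759, P* = 35.6621.
At the ceiling P = 13.4, quantity supplied = (13.4 − 11)/0.08 = 30.
Willingness to pay at Q' = 30: 55.7 − 0.065·30 = 53.75.
ΔQ = 308.2759 − 30 = 278.2759; wedge = 53.75 − 13.4 = 40.35.
The triangle = ½ × 278.2759 × 40.35 = $5614.22.

$5614.22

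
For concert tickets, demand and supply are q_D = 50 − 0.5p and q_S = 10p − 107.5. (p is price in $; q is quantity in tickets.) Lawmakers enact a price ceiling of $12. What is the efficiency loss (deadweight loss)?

In inverse form: demand p = 100 − 2q, supply p = 10.75 + 0.1q.
Competitive equilibrium: 100 − 2q = 10.75 + 0.1q → q* = 42.5, p* = 15.
At the ceiling p = 12, quantity supplied = (12 − 10.75)/0.1 = 12.5.
Willingness to pay at q' = 12.5: 100 − 2·12.5 = 75.
Δq = 42.5 − 12.5 = 30; wedge = 75 − 12 = 63.
Welfare loss = ½ × 30 × 63 = $945.

$945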